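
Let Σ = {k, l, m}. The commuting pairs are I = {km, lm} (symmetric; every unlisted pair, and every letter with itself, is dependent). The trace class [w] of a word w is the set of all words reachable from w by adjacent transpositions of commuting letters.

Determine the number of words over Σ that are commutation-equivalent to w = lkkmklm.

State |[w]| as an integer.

21

#0=l has no predecessor
#1=k depends on [0:l]
#2=k depends on [1:k]
#3=m has no predecessor
#4=k depends on [2:k]
#5=l depends on [4:k]
#6=m depends on [3:m]
sources: [0:l, 3:m]
N(rest) = Σ N(rest − s) over sources s of rest; N(one piece) = 1:
  size 1 → [5]=1  [6]=1
  size 2 → [3,6]=1  [4,5]=1  [5,6]=2
  size 3 → [2,4,5]=1  [3,5,6]=3  [4,5,6]=3
  size 4 → [1,2,4,5]=1  [2,4,5,6]=4  [3,4,5,6]=6
  size 5 → [0,1,2,4,5]=1  [1,2,4,5,6]=5  [2,3,4,5,6]=10
  first=0(l) contributes 15
  first=3(m) contributes 6
|[w]| = 21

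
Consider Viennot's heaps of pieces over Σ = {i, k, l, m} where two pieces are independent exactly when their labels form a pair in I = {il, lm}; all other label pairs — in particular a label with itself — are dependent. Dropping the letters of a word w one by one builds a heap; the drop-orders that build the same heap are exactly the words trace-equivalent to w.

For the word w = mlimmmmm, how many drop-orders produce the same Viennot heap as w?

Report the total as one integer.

piece 0:m — minimal
piece 1:l — minimal
piece 2:i rests on {0:m}
piece 3:m rests on {2:i}
piece 4:m rests on {3:m}
piece 5:m rests on {4:m}
piece 6:m rests on {5:m}
piece 7:m rests on {6:m}
minimal pieces: {0:m, 1:l}
ways to finish when only these pieces remain (= sum over removing one remaining piece with nothing left below it):
  1 left: {1}→1  {7}→1
  2 left: {1,7}→2  {6,7}→1
  3 left: {1,6,7}→3  {5,6,7}→1
  4 left: {1,5,6,7}→4  {4,5,6,7}→1
  5 left: {1,4,5,6,7}→5  {3,4,5,6,7}→1
  6 left: {1,3,4,5,6,7}→6  {2,3,4,5,6,7}→1
  placing 0:m first → 7 extensions
  placing 1:l first → 1 extensions
total linear extensions = 8

8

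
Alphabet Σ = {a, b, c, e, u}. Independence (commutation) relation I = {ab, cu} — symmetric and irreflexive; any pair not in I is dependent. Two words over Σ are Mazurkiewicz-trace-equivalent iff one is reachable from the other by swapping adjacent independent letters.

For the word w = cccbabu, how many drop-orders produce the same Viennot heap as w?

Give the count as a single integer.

piece 0:c — minimal
piece 1:c rests on {0:c}
piece 2:c rests on {1:c}
piece 3:b rests on {2:c}
piece 4:a rests on {2:c}
piece 5:b rests on {3:b}
piece 6:u rests on {4:a, 5:b}
minimal pieces: {0:c}
ways to finish when only these pieces remain (= sum over removing one remaining piece with nothing left below it):
  1 left: {6}→1
  2 left: {4,6}→1  {5,6}→1
  3 left: {3,5,6}→1  {4,5,6}→2
  4 left: {3,4,5,6}→3
  5 left: {2,3,4,5,6}→3
  placing 0:c first → 3 extensions

3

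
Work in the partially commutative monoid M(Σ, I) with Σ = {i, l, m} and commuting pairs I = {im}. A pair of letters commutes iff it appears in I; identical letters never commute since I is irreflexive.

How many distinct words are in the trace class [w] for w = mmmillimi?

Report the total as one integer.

12

drop 0:m onto floor
drop 1:m onto {0:m}
drop 2:m onto {1:m}
drop 3:i onto floor
drop 4:l onto {2:m, 3:i}
drop 5:l onto {4:l}
drop 6:i onto {5:l}
drop 7:m onto {5:l}
drop 8:i onto {6:i}
ground layer = {0:m, 3:i}
drop-orders for the pieces not yet dropped (sum over which currently-grounded one goes next):
  1 to go: {7} 1  {8} 1
  2 to go: {6,8} 1  {7,8} 2
  3 to go: {6,7,8} 3
  4 to go: {5,6,7,8} 3
  5 to go: {4,5,6,7,8} 3
  6 to go: {2,4,5,6,7,8} 3  {3,4,5,6,7,8} 3
  7 to go: {1,2,4,5,6,7,8} 3  {2,3,4,5,6,7,8} 6
  if 0:m drops first: 9 orders
  if 3:i drops first: 3 orders
heap linearizations: 12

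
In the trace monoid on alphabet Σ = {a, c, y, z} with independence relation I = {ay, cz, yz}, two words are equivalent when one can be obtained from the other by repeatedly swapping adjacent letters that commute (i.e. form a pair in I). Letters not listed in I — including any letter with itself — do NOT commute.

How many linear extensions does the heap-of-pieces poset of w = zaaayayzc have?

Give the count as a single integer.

piece 0:z — minimal
piece 1:a rests on {0:z}
piece 2:a rests on {1:a}
piece 3:a rests on {2:a}
piece 4:y — minimal
piece 5:a rests on {3:a}
piece 6:y rests on {4:y}
piece 7:z rests on {5:a}
piece 8:c rests on {5:a, 6:y}
minimal pieces: {0:z, 4:y}
ways to finish when only these pieces remain (= sum over removing one remaining piece with nothing left below it):
  1 left: {7}→1  {8}→1
  2 left: {6,8}→1  {7,8}→2
  3 left: {4,6,8}→1  {5,7,8}→2  {6,7,8}→3
  4 left: {3,5,7,8}→2  {4,6,7,8}→4  {5,6,7,8}→5
  5 left: {2,3,5,7,8}→2  {3,5,6,7,8}→7  {4,5,6,7,8}→9
  6 left: {1,2,3,5,7,8}→2  {2,3,5,6,7,8}→9  {3,4,5,6,7,8}→16
  7 left: {0,1,2,3,5,7,8}→2  {1,2,3,5,6,7,8}→11  {2,3,4,5,6,7,8}→25
  placing 0:z first → 36 extensions
  placing 4:y first → 13 extensions
total linear extensions = 49

49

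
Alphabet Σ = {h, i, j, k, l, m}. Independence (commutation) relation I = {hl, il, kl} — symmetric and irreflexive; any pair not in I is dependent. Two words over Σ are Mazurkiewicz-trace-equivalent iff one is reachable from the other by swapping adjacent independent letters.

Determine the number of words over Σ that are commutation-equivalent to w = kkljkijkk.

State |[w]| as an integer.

piece 0:k — minimal
piece 1:k rests on {0:k}
piece 2:l — minimal
piece 3:j rests on {1:k, 2:l}
piece 4:k rests on {3:j}
piece 5:i rests on {4:k}
piece 6:j rests on {5:i}
piece 7:k rests on {6:j}
piece 8:k rests on {7:k}
minimal pieces: {0:k, 2:l}
ways to finish when only these pieces remain (= sum over removing one remaining piece with nothing left below it):
  1 left: {8}→1
  2 left: {7,8}→1
  3 left: {6,7,8}→1
  4 left: {5,6,7,8}→1
  5 left: {4,5,6,7,8}→1
  6 left: {3,4,5,6,7,8}→1
  7 left: {1,3,4,5,6,7,8}→1  {2,3,4,5,6,7,8}→1
  placing 0:k first → 2 extensions
  placing 2:l first → 1 extensions
total linear extensions = 3

3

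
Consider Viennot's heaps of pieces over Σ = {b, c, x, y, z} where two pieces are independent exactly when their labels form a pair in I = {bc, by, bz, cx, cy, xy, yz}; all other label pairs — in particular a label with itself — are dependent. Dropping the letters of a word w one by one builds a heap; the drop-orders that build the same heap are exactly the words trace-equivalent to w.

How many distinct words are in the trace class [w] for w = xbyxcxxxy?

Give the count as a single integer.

#0=x has no predecessor
#1=b depends on [0:x]
#2=y has no predecessor
#3=x depends on [1:b]
#4=c has no predecessor
#5=x depends on [3:x]
#6=x depends on [5:x]
#7=x depends on [6:x]
#8=y depends on [2:y]
sources: [0:x, 2:y, 4:c]
N(rest) = Σ N(rest − s) over sources s of rest; N(one piece) = 1:
  size 1 → [4]=1  [7]=1  [8]=1
  size 2 → [2,8]=1  [4,7]=2  [4,8]=2  [6,7]=1  [7,8]=2
  size 3 → [2,4,8]=3  [2,7,8]=3  [4,6,7]=3  [4,7,8]=6  [5,6,7]=1  [6,7,8]=3
  size 4 → [2,4,7,8]=12  [2,6,7,8]=6  [3,5,6,7]=1  [4,5,6,7]=4  [4,6,7,8]=12  [5,6,7,8]=4
  size 5 → [1,3,5,6,7]=1  [2,4,6,7,8]=30  [2,5,6,7,8]=10  [3,4,5,6,7]=5  [3,5,6,7,8]=5  [4,5,6,7,8]=20
  size 6 → [0,1,3,5,6,7]=1  [1,3,4,5,6,7]=6  [1,3,5,6,7,8]=6  [2,3,5,6,7,8]=15  [2,4,5,6,7,8]=60  [3,4,5,6,7,8]=30
  size 7 → [0,1,3,4,5,6,7]=7  [0,1,3,5,6,7,8]=7  [1,2,3,5,6,7,8]=21  [1,3,4,5,6,7,8]=42  [2,3,4,5,6,7,8]=105
  first=0(x) contributes 168
  first=2(y) contributes 56
  first=4(c) contributes 28
|[w]| = 252

252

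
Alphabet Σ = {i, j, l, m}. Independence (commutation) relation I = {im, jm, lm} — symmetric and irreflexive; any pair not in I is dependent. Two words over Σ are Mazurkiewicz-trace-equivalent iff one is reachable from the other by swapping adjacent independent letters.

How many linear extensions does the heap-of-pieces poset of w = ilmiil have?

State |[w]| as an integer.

drop 0:i onto floor
drop 1:l onto {0:i}
drop 2:m onto floor
drop 3:i onto {1:l}
drop 4:i onto {3:i}
drop 5:l onto {4:i}
ground layer = {0:i, 2:m}
drop-orders for the pieces not yet dropped (sum over which currently-grounded one goes next):
  1 to go: {2} 1  {5} 1
  2 to go: {2,5} 2  {4,5} 1
  3 to go: {2,4,5} 3  {3,4,5} 1
  4 to go: {1,3,4,5} 1  {2,3,4,5} 4
  if 0:i drops first: 5 orders
  if 2:m drops first: 1 orders
heap linearizations: 6

6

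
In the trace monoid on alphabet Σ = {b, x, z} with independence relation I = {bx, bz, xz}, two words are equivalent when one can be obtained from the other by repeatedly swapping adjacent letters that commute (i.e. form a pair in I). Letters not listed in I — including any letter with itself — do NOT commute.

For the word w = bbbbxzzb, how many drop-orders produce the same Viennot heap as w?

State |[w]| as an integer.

piece 0:b — minimal
piece 1:b rests on {0:b}
piece 2:b rests on {1:b}
piece 3:b rests on {2:b}
piece 4:x — minimal
piece 5:z — minimal
piece 6:z rests on {5:z}
piece 7:b rests on {3:b}
minimal pieces: {0:b, 4:x, 5:z}
ways to finish when only these pieces remain (= sum over removing one remaining piece with nothing left below it):
  1 left: {4}→1  {6}→1  {7}→1
  2 left: {3,7}→1  {4,6}→2  {4,7}→2  {5,6}→1  {6,7}→2
  3 left: {2,3,7}→1  {3,4,7}→3  {3,6,7}→3  {4,5,6}→3  {4,6,7}→6  {5,6,7}→3
  4 left: {1,2,3,7}→1  {2,3,4,7}→4  {2,3,6,7}→4  {3,4,6,7}→12  {3,5,6,7}→6  {4,5,6,7}→12
  5 left: {0,1,2,3,7}→1  {1,2,3,4,7}→5  {1,2,3,6,7}→5  {2,3,4,6,7}→20  {2,3,5,6,7}→10  {3,4,5,6,7}→30
  6 left: {0,1,2,3,4,7}→6  {0,1,2,3,6,7}→6  {1,2,3,4,6,7}→30  {1,2,3,5,6,7}→15  {2,3,4,5,6,7}→60
  placing 0:b first → 105 extensions
  placing 4:x first → 21 extensions
  placing 5:z first → 42 extensions
total linear extensions = 168

168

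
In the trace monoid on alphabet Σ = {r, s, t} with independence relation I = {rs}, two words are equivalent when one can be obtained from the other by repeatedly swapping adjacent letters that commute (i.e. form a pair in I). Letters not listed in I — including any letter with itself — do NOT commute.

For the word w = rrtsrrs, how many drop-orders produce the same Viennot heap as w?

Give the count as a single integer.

6

drop 0:r onto floor
drop 1:r onto {0:r}
drop 2:t onto {1:r}
drop 3:s onto {2:t}
drop 4:r onto {2:t}
drop 5:r onto {4:r}
drop 6:s onto {3:s}
ground layer = {0:r}
drop-orders for the pieces not yet dropped (sum over which currently-grounded one goes next):
  1 to go: {5} 1  {6} 1
  2 to go: {3,6} 1  {4,5} 1  {5,6} 2
  3 to go: {3,5,6} 3  {4,5,6} 3
  4 to go: {3,4,5,6} 6
  5 to go: {2,3,4,5,6} 6
  if 0:r drops first: 6 orders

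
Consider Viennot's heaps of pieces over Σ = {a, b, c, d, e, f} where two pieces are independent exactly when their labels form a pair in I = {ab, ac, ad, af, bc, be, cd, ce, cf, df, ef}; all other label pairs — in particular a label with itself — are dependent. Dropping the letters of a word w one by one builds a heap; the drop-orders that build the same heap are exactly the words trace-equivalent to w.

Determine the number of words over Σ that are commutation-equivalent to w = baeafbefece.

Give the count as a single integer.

drop 0:b onto floor
drop 1:a onto floor
drop 2:e onto {1:a}
drop 3:a onto {2:e}
drop 4:f onto {0:b}
drop 5:b onto {4:f}
drop 6:e onto {3:a}
drop 7:f onto {5:b}
drop 8:e onto {6:e}
drop 9:c onto floor
drop 10:e onto {8:e}
ground layer = {0:b, 1:a, 9:c}
drop-orders for the pieces not yet dropped (sum over which currently-grounded one goes next):
  1 to go: {7} 1  {9} 1  {10} 1
  2 to go: {5,7} 1  {7,9} 2  {7,10} 2  {8,10} 1  {9,10} 2
  3 to go: {4,5,7} 1  {5,7,9} 3  {5,7,10} 3  {6,8,10} 1  {7,8,10} 3  {7,9,10} 6  {8,9,10} 3
  4 to go: {0,4,5,7} 1  {3,6,8,10} 1  {4,5,7,9} 4  {4,5,7,10} 4  {5,7,8,10} 6  {5,7,9,10} 12  {6,7,8,10} 4  {6,8,9,10} 4  {7,8,9,10} 12
  5 to go: {0,4,5,7,9} 5  {0,4,5,7,10} 5  {2,3,6,8,10} 1  {3,6,7,8,10} 5  {3,6,8,9,10} 5  {4,5,7,8,10} 10  {4,5,7,9,10} 20  {5,6,7,8,10} 10  {5,7,8,9,10} 30  {6,7,8,9,10} 20
  6 to go: {0,4,5,7,8,10} 15  {0,4,5,7,9,10} 30  {1,2,3,6,8,10} 1  {2,3,6,7,8,10} 6  {2,3,6,8,9,10} 6  {3,5,6,7,8,10} 15  {3,6,7,8,9,10} 30  {4,5,6,7,8,10} 20  {4,5,7,8,9,10} 60  {5,6,7,8,9,10} 60
  7 to go: {0,4,5,6,7,8,10} 35  {0,4,5,7,8,9,10} 105  {1,2,3,6,7,8,10} 7  {1,2,3,6,8,9,10} 7  {2,3,5,6,7,8,10} 21  {2,3,6,7,8,9,10} 42  {3,4,5,6,7,8,10} 35  {3,5,6,7,8,9,10} 105  {4,5,6,7,8,9,10} 140
  8 to go: {0,3,4,5,6,7,8,10} 70  {0,4,5,6,7,8,9,10} 280  {1,2,3,5,6,7,8,10} 28  {1,2,3,6,7,8,9,10} 56  {2,3,4,5,6,7,8,10} 56  {2,3,5,6,7,8,9,10} 168  {3,4,5,6,7,8,9,10} 280
  9 to go: {0,2,3,4,5,6,7,8,10} 126  {0,3,4,5,6,7,8,9,10} 630  {1,2,3,4,5,6,7,8,10} 84  {1,2,3,5,6,7,8,9,10} 252  {2,3,4,5,6,7,8,9,10} 504
  if 0:b drops first: 840 orders
  if 1:a drops first: 1260 orders
  if 9:c drops first: 210 orders
heap linearizations: 2310

2310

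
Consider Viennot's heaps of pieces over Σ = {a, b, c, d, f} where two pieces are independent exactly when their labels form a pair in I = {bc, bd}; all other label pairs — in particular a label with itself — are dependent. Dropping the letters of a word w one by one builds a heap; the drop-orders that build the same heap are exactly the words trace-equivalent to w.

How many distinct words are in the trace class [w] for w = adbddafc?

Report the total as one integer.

4

0(a) covers ∅
1(d) covers 0:a
2(b) covers 0:a
3(d) covers 1:d
4(d) covers 3:d
5(a) covers 2:b, 4:d
6(f) covers 5:a
7(c) covers 6:f
floor of heap: 0:a
completions by unplaced set U, small U first (add the entries for U minus each lowest piece of U):
  |U|=1: {7}:1
  |U|=2: {6,7}:1
  |U|=3: {5,6,7}:1
  |U|=4: {2,5,6,7}:1  {4,5,6,7}:1
  |U|=5: {2,4,5,6,7}:2  {3,4,5,6,7}:1
  |U|=6: {1,3,4,5,6,7}:1  {2,3,4,5,6,7}:3
  start at 0(a): 4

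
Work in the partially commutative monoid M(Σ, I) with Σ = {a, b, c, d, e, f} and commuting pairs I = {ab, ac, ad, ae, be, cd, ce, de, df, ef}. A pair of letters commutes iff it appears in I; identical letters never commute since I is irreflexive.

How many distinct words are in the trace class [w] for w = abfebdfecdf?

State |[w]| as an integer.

1100

#0=a has no predecessor
#1=b has no predecessor
#2=f depends on [0:a, 1:b]
#3=e has no predecessor
#4=b depends on [2:f]
#5=d depends on [4:b]
#6=f depends on [4:b]
#7=e depends on [3:e]
#8=c depends on [6:f]
#9=d depends on [5:d]
#10=f depends on [8:c]
sources: [0:a, 1:b, 3:e]
N(rest) = Σ N(rest − s) over sources s of rest; N(one piece) = 1:
  size 1 → [7]=1  [9]=1  [10]=1
  size 2 → [3,7]=1  [5,9]=1  [7,9]=2  [7,10]=2  [8,10]=1  [9,10]=2
  size 3 → [3,7,9]=3  [3,7,10]=3  [5,7,9]=3  [5,9,10]=3  [6,8,10]=1  [7,8,10]=3  [7,9,10]=6  [8,9,10]=3
  size 4 → [3,5,7,9]=6  [3,7,8,10]=6  [3,7,9,10]=12  [5,7,9,10]=12  [5,8,9,10]=6  [6,7,8,10]=4  [6,8,9,10]=4  [7,8,9,10]=12
  size 5 → [3,5,7,9,10]=30  [3,6,7,8,10]=10  [3,7,8,9,10]=30  [5,6,8,9,10]=10  [5,7,8,9,10]=30  [6,7,8,9,10]=20
  size 6 → [3,5,7,8,9,10]=90  [3,6,7,8,9,10]=60  [4,5,6,8,9,10]=10  [5,6,7,8,9,10]=60
  size 7 → [2,4,5,6,8,9,10]=10  [3,5,6,7,8,9,10]=210  [4,5,6,7,8,9,10]=70
  size 8 → [0,2,4,5,6,8,9,10]=10  [1,2,4,5,6,8,9,10]=10  [2,4,5,6,7,8,9,10]=80  [3,4,5,6,7,8,9,10]=280
  size 9 → [0,1,2,4,5,6,8,9,10]=20  [0,2,4,5,6,7,8,9,10]=90  [1,2,4,5,6,7,8,9,10]=90  [2,3,4,5,6,7,8,9,10]=360
  first=0(a) contributes 450
  first=1(b) contributes 450
  first=3(e) contributes 200
|[w]| = 1100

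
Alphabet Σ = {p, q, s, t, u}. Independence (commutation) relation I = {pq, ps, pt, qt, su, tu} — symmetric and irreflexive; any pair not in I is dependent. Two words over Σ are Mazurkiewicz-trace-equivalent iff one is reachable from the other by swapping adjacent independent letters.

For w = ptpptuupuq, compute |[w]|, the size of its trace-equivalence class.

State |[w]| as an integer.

0(p) covers ∅
1(t) covers ∅
2(p) covers 0:p
3(p) covers 2:p
4(t) covers 1:t
5(u) covers 3:p
6(u) covers 5:u
7(p) covers 6:u
8(u) covers 7:p
9(q) covers 8:u
floor of heap: 0:p, 1:t
completions by unplaced set U, small U first (add the entries for U minus each lowest piece of U):
  |U|=1: {4}:1  {9}:1
  |U|=2: {1,4}:1  {4,9}:2  {8,9}:1
  |U|=3: {1,4,9}:3  {4,8,9}:3  {7,8,9}:1
  |U|=4: {1,4,8,9}:6  {4,7,8,9}:4  {6,7,8,9}:1
  |U|=5: {1,4,7,8,9}:10  {4,6,7,8,9}:5  {5,6,7,8,9}:1
  |U|=6: {1,4,6,7,8,9}:15  {3,5,6,7,8,9}:1  {4,5,6,7,8,9}:6
  |U|=7: {1,4,5,6,7,8,9}:21  {2,3,5,6,7,8,9}:1  {3,4,5,6,7,8,9}:7
  |U|=8: {0,2,3,5,6,7,8,9}:1  {1,3,4,5,6,7,8,9}:28  {2,3,4,5,6,7,8,9}:8
  start at 0(p): 36
  start at 1(t): 9
sum over floor = 45

45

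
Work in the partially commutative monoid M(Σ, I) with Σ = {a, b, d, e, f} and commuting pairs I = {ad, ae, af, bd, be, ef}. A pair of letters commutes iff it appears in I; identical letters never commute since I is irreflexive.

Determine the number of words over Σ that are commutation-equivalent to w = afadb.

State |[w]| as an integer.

9

0(a) covers ∅
1(f) covers ∅
2(a) covers 0:a
3(d) covers 1:f
4(b) covers 1:f, 2:a
floor of heap: 0:a, 1:f
completions by unplaced set U, small U first (add the entries for U minus each lowest piece of U):
  |U|=1: {3}:1  {4}:1
  |U|=2: {2,4}:1  {3,4}:2
  |U|=3: {0,2,4}:1  {1,3,4}:2  {2,3,4}:3
  start at 0(a): 5
  start at 1(f): 4
sum over floor = 9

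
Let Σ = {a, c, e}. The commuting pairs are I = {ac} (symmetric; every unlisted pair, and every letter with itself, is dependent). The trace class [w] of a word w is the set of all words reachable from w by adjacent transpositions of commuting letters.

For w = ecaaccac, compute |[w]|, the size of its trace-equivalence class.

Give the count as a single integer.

drop 0:e onto floor
drop 1:c onto {0:e}
drop 2:a onto {0:e}
drop 3:a onto {2:a}
drop 4:c onto {1:c}
drop 5:c onto {4:c}
drop 6:a onto {3:a}
drop 7:c onto {5:c}
ground layer = {0:e}
drop-orders for the pieces not yet dropped (sum over which currently-grounded one goes next):
  1 to go: {6} 1  {7} 1
  2 to go: {3,6} 1  {5,7} 1  {6,7} 2
  3 to go: {2,3,6} 1  {3,6,7} 3  {4,5,7} 1  {5,6,7} 3
  4 to go: {1,4,5,7} 1  {2,3,6,7} 4  {3,5,6,7} 6  {4,5,6,7} 4
  5 to go: {1,4,5,6,7} 5  {2,3,5,6,7} 10  {3,4,5,6,7} 10
  6 to go: {1,3,4,5,6,7} 15  {2,3,4,5,6,7} 20
  if 0:e drops first: 35 orders

35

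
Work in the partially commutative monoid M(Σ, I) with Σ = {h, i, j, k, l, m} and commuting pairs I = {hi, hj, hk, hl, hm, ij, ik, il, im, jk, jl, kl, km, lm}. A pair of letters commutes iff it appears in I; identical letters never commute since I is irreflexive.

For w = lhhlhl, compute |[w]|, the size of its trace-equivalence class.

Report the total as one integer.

piece 0:l — minimal
piece 1:h — minimal
piece 2:h rests on {1:h}
piece 3:l rests on {0:l}
piece 4:h rests on {2:h}
piece 5:l rests on {3:l}
minimal pieces: {0:l, 1:h}
ways to finish when only these pieces remain (= sum over removing one remaining piece with nothing left below it):
  1 left: {4}→1  {5}→1
  2 left: {2,4}→1  {3,5}→1  {4,5}→2
  3 left: {0,3,5}→1  {1,2,4}→1  {2,4,5}→3  {3,4,5}→3
  4 left: {0,3,4,5}→4  {1,2,4,5}→4  {2,3,4,5}→6
  placing 0:l first → 10 extensions
  placing 1:h first → 10 extensions
total linear extensions = 20

20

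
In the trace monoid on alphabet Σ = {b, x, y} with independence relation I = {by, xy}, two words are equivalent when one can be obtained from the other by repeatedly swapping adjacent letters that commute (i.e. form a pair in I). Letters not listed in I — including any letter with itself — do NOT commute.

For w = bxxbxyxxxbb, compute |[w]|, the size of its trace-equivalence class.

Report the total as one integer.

0(b) covers ∅
1(x) covers 0:b
2(x) covers 1:x
3(b) covers 2:x
4(x) covers 3:b
5(y) covers ∅
6(x) covers 4:x
7(x) covers 6:x
8(x) covers 7:x
9(b) covers 8:x
10(b) covers 9:b
floor of heap: 0:b, 5:y
completions by unplaced set U, small U first (add the entries for U minus each lowest piece of U):
  |U|=1: {5}:1  {10}:1
  |U|=2: {5,10}:2  {9,10}:1
  |U|=3: {5,9,10}:3  {8,9,10}:1
  |U|=4: {5,8,9,10}:4  {7,8,9,10}:1
  |U|=5: {5,7,8,9,10}:5  {6,7,8,9,10}:1
  |U|=6: {4,6,7,8,9,10}:1  {5,6,7,8,9,10}:6
  |U|=7: {3,4,6,7,8,9,10}:1  {4,5,6,7,8,9,10}:7
  |U|=8: {2,3,4,6,7,8,9,10}:1  {3,4,5,6,7,8,9,10}:8
  |U|=9: {1,2,3,4,6,7,8,9,10}:1  {2,3,4,5,6,7,8,9,10}:9
  start at 0(b): 10
  start at 5(y): 1
sum over floor = 11

11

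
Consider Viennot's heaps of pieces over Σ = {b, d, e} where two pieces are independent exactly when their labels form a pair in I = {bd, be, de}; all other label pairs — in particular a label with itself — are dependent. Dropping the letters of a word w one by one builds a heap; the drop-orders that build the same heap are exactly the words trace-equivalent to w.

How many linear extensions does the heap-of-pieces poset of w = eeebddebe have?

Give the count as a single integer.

756

drop 0:e onto floor
drop 1:e onto {0:e}
drop 2:e onto {1:e}
drop 3:b onto floor
drop 4:d onto floor
drop 5:d onto {4:d}
drop 6:e onto {2:e}
drop 7:b onto {3:b}
drop 8:e onto {6:e}
ground layer = {0:e, 3:b, 4:d}
drop-orders for the pieces not yet dropped (sum over which currently-grounded one goes next):
  1 to go: {5} 1  {7} 1  {8} 1
  2 to go: {3,7} 1  {4,5} 1  {5,7} 2  {5,8} 2  {6,8} 1  {7,8} 2
  3 to go: {2,6,8} 1  {3,5,7} 3  {3,7,8} 3  {4,5,7} 3  {4,5,8} 3  {5,6,8} 3  {5,7,8} 6  {6,7,8} 3
  4 to go: {1,2,6,8} 1  {2,5,6,8} 4  {2,6,7,8} 4  {3,4,5,7} 6  {3,5,7,8} 12  {3,6,7,8} 6  {4,5,6,8} 6  {4,5,7,8} 12  {5,6,7,8} 12
  5 to go: {0,1,2,6,8} 1  {1,2,5,6,8} 5  {1,2,6,7,8} 5  {2,3,6,7,8} 10  {2,4,5,6,8} 10  {2,5,6,7,8} 20  {3,4,5,7,8} 30  {3,5,6,7,8} 30  {4,5,6,7,8} 30
  6 to go: {0,1,2,5,6,8} 6  {0,1,2,6,7,8} 6  {1,2,3,6,7,8} 15  {1,2,4,5,6,8} 15  {1,2,5,6,7,8} 30  {2,3,5,6,7,8} 60  {2,4,5,6,7,8} 60  {3,4,5,6,7,8} 90
  7 to go: {0,1,2,3,6,7,8} 21  {0,1,2,4,5,6,8} 21  {0,1,2,5,6,7,8} 42  {1,2,3,5,6,7,8} 105  {1,2,4,5,6,7,8} 105  {2,3,4,5,6,7,8} 210
  if 0:e drops first: 420 orders
  if 3:b drops first: 168 orders
  if 4:d drops first: 168 orders
heap linearizations: 756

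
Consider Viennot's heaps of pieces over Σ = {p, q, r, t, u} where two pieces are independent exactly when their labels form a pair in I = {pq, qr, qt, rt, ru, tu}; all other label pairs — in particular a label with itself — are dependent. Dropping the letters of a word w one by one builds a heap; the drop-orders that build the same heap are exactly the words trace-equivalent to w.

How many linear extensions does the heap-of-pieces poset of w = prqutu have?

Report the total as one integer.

drop 0:p onto floor
drop 1:r onto {0:p}
drop 2:q onto floor
drop 3:u onto {0:p, 2:q}
drop 4:t onto {0:p}
drop 5:u onto {3:u}
ground layer = {0:p, 2:q}
drop-orders for the pieces not yet dropped (sum over which currently-grounded one goes next):
  1 to go: {1} 1  {4} 1  {5} 1
  2 to go: {1,4} 2  {1,5} 2  {3,5} 1  {4,5} 2
  3 to go: {1,3,5} 3  {1,4,5} 6  {2,3,5} 1  {3,4,5} 3
  4 to go: {1,2,3,5} 4  {1,3,4,5} 12  {2,3,4,5} 4
  if 0:p drops first: 20 orders
  if 2:q drops first: 12 orders
heap linearizations: 32

32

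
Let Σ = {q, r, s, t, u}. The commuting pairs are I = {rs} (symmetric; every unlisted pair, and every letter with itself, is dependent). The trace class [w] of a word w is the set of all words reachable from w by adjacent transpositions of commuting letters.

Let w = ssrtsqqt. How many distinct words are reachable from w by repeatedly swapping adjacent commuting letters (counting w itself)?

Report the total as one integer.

3

piece 0:s — minimal
piece 1:s rests on {0:s}
piece 2:r — minimal
piece 3:t rests on {1:s, 2:r}
piece 4:s rests on {3:t}
piece 5:q rests on {4:s}
piece 6:q rests on {5:q}
piece 7:t rests on {6:q}
minimal pieces: {0:s, 2:r}
ways to finish when only these pieces remain (= sum over removing one remaining piece with nothing left below it):
  1 left: {7}→1
  2 left: {6,7}→1
  3 left: {5,6,7}→1
  4 left: {4,5,6,7}→1
  5 left: {3,4,5,6,7}→1
  6 left: {1,3,4,5,6,7}→1  {2,3,4,5,6,7}→1
  placing 0:s first → 2 extensions
  placing 2:r first → 1 extensions
total linear extensions = 3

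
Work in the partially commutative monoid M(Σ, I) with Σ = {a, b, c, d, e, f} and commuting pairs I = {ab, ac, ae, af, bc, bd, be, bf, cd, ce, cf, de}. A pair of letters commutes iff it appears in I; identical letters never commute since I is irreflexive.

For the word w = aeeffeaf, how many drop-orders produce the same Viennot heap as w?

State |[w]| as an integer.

drop 0:a onto floor
drop 1:e onto floor
drop 2:e onto {1:e}
drop 3:f onto {2:e}
drop 4:f onto {3:f}
drop 5:e onto {4:f}
drop 6:a onto {0:a}
drop 7:f onto {5:e}
ground layer = {0:a, 1:e}
drop-orders for the pieces not yet dropped (sum over which currently-grounded one goes next):
  1 to go: {6} 1  {7} 1
  2 to go: {0,6} 1  {5,7} 1  {6,7} 2
  3 to go: {0,6,7} 3  {4,5,7} 1  {5,6,7} 3
  4 to go: {0,5,6,7} 6  {3,4,5,7} 1  {4,5,6,7} 4
  5 to go: {0,4,5,6,7} 10  {2,3,4,5,7} 1  {3,4,5,6,7} 5
  6 to go: {0,3,4,5,6,7} 15  {1,2,3,4,5,7} 1  {2,3,4,5,6,7} 6
  if 0:a drops first: 7 orders
  if 1:e drops first: 21 orders
heap linearizations: 28

28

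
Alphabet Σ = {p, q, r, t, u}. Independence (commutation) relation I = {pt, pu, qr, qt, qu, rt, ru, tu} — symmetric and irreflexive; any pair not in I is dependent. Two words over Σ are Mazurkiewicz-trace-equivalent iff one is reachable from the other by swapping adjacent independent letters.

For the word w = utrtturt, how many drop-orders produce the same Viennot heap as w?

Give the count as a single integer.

420

0(u) covers ∅
1(t) covers ∅
2(r) covers ∅
3(t) covers 1:t
4(t) covers 3:t
5(u) covers 0:u
6(r) covers 2:r
7(t) covers 4:t
floor of heap: 0:u, 1:t, 2:r
completions by unplaced set U, small U first (add the entries for U minus each lowest piece of U):
  |U|=1: {5}:1  {6}:1  {7}:1
  |U|=2: {0,5}:1  {2,6}:1  {4,7}:1  {5,6}:2  {5,7}:2  {6,7}:2
  |U|=3: {0,5,6}:3  {0,5,7}:3  {2,5,6}:3  {2,6,7}:3  {3,4,7}:1  {4,5,7}:3  {4,6,7}:3  {5,6,7}:6
  |U|=4: {0,2,5,6}:6  {0,4,5,7}:6  {0,5,6,7}:12  {1,3,4,7}:1  {2,4,6,7}:6  {2,5,6,7}:12  {3,4,5,7}:4  {3,4,6,7}:4  {4,5,6,7}:12
  |U|=5: {0,2,5,6,7}:30  {0,3,4,5,7}:10  {0,4,5,6,7}:30  {1,3,4,5,7}:5  {1,3,4,6,7}:5  {2,3,4,6,7}:10  {2,4,5,6,7}:30  {3,4,5,6,7}:20
  |U|=6: {0,1,3,4,5,7}:15  {0,2,4,5,6,7}:90  {0,3,4,5,6,7}:60  {1,2,3,4,6,7}:15  {1,3,4,5,6,7}:30  {2,3,4,5,6,7}:60
  start at 0(u): 105
  start at 1(t): 210
  start at 2(r): 105
sum over floor = 420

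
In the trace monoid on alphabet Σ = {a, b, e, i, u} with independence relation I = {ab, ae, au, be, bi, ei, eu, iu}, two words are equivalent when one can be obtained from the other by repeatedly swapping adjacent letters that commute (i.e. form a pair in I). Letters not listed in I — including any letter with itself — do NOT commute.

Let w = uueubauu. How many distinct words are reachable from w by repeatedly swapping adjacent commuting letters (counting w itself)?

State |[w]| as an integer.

piece 0:u — minimal
piece 1:u rests on {0:u}
piece 2:e — minimal
piece 3:u rests on {1:u}
piece 4:b rests on {3:u}
piece 5:a — minimal
piece 6:u rests on {4:b}
piece 7:u rests on {6:u}
minimal pieces: {0:u, 2:e, 5:a}
ways to finish when only these pieces remain (= sum over removing one remaining piece with nothing left below it):
  1 left: {2}→1  {5}→1  {7}→1
  2 left: {2,5}→2  {2,7}→2  {5,7}→2  {6,7}→1
  3 left: {2,5,7}→6  {2,6,7}→3  {4,6,7}→1  {5,6,7}→3
  4 left: {2,4,6,7}→4  {2,5,6,7}→12  {3,4,6,7}→1  {4,5,6,7}→4
  5 left: {1,3,4,6,7}→1  {2,3,4,6,7}→5  {2,4,5,6,7}→20  {3,4,5,6,7}→5
  6 left: {0,1,3,4,6,7}→1  {1,2,3,4,6,7}→6  {1,3,4,5,6,7}→6  {2,3,4,5,6,7}→30
  placing 0:u first → 42 extensions
  placing 2:e first → 7 extensions
  placing 5:a first → 7 extensions
total linear extensions = 56

56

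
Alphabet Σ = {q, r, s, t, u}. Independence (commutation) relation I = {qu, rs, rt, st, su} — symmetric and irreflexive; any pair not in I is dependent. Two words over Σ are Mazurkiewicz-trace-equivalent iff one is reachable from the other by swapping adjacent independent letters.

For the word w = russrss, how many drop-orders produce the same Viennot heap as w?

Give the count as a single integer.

drop 0:r onto floor
drop 1:u onto {0:r}
drop 2:s onto floor
drop 3:s onto {2:s}
drop 4:r onto {1:u}
drop 5:s onto {3:s}
drop 6:s onto {5:s}
ground layer = {0:r, 2:s}
drop-orders for the pieces not yet dropped (sum over which currently-grounded one goes next):
  1 to go: {4} 1  {6} 1
  2 to go: {1,4} 1  {4,6} 2  {5,6} 1
  3 to go: {0,1,4} 1  {1,4,6} 3  {3,5,6} 1  {4,5,6} 3
  4 to go: {0,1,4,6} 4  {1,4,5,6} 6  {2,3,5,6} 1  {3,4,5,6} 4
  5 to go: {0,1,4,5,6} 10  {1,3,4,5,6} 10  {2,3,4,5,6} 5
  if 0:r drops first: 15 orders
  if 2:s drops first: 20 orders
heap linearizations: 35

35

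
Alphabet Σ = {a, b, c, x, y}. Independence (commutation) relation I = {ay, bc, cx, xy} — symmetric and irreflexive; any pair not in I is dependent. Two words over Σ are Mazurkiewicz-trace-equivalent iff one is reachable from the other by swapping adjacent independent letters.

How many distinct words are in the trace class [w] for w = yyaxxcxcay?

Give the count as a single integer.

#0=y has no predecessor
#1=y depends on [0:y]
#2=a has no predecessor
#3=x depends on [2:a]
#4=x depends on [3:x]
#5=c depends on [1:y, 2:a]
#6=x depends on [4:x]
#7=c depends on [5:c]
#8=a depends on [6:x, 7:c]
#9=y depends on [7:c]
sources: [0:y, 2:a]
N(rest) = Σ N(rest − s) over sources s of rest; N(one piece) = 1:
  size 1 → [8]=1  [9]=1
  size 2 → [6,8]=1  [8,9]=2
  size 3 → [4,6,8]=1  [6,8,9]=3  [7,8,9]=2
  size 4 → [3,4,6,8]=1  [4,6,8,9]=4  [5,7,8,9]=2  [6,7,8,9]=5
  size 5 → [1,5,7,8,9]=2  [3,4,6,8,9]=5  [4,6,7,8,9]=9  [5,6,7,8,9]=7
  size 6 → [0,1,5,7,8,9]=2  [1,5,6,7,8,9]=9  [3,4,6,7,8,9]=14  [4,5,6,7,8,9]=16
  size 7 → [0,1,5,6,7,8,9]=11  [1,4,5,6,7,8,9]=25  [3,4,5,6,7,8,9]=30
  size 8 → [0,1,4,5,6,7,8,9]=36  [1,3,4,5,6,7,8,9]=55  [2,3,4,5,6,7,8,9]=30
  first=0(y) contributes 85
  first=2(a) contributes 91
|[w]| = 176

176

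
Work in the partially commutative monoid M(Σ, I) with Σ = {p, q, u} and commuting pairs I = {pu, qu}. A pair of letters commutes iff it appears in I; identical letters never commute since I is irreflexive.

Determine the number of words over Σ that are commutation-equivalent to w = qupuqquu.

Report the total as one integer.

0(q) covers ∅
1(u) covers ∅
2(p) covers 0:q
3(u) covers 1:u
4(q) covers 2:p
5(q) covers 4:q
6(u) covers 3:u
7(u) covers 6:u
floor of heap: 0:q, 1:u
completions by unplaced set U, small U first (add the entries for U minus each lowest piece of U):
  |U|=1: {5}:1  {7}:1
  |U|=2: {4,5}:1  {5,7}:2  {6,7}:1
  |U|=3: {2,4,5}:1  {3,6,7}:1  {4,5,7}:3  {5,6,7}:3
  |U|=4: {0,2,4,5}:1  {1,3,6,7}:1  {2,4,5,7}:4  {3,5,6,7}:4  {4,5,6,7}:6
  |U|=5: {0,2,4,5,7}:5  {1,3,5,6,7}:5  {2,4,5,6,7}:10  {3,4,5,6,7}:10
  |U|=6: {0,2,4,5,6,7}:15  {1,3,4,5,6,7}:15  {2,3,4,5,6,7}:20
  start at 0(q): 35
  start at 1(u): 35
sum over floor = 70

70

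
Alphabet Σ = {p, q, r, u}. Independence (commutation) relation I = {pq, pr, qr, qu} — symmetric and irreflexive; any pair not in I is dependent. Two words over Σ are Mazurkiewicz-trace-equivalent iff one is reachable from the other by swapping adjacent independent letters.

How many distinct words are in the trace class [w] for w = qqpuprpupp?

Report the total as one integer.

135

drop 0:q onto floor
drop 1:q onto {0:q}
drop 2:p onto floor
drop 3:u onto {2:p}
drop 4:p onto {3:u}
drop 5:r onto {3:u}
drop 6:p onto {4:p}
drop 7:u onto {5:r, 6:p}
drop 8:p onto {7:u}
drop 9:p onto {8:p}
ground layer = {0:q, 2:p}
drop-orders for the pieces not yet dropped (sum over which currently-grounded one goes next):
  1 to go: {1} 1  {9} 1
  2 to go: {0,1} 1  {1,9} 2  {8,9} 1
  3 to go: {0,1,9} 3  {1,8,9} 3  {7,8,9} 1
  4 to go: {0,1,8,9} 6  {1,7,8,9} 4  {5,7,8,9} 1  {6,7,8,9} 1
  5 to go: {0,1,7,8,9} 10  {1,5,7,8,9} 5  {1,6,7,8,9} 5  {4,6,7,8,9} 1  {5,6,7,8,9} 2
  6 to go: {0,1,5,7,8,9} 15  {0,1,6,7,8,9} 15  {1,4,6,7,8,9} 6  {1,5,6,7,8,9} 12  {4,5,6,7,8,9} 3
  7 to go: {0,1,4,6,7,8,9} 21  {0,1,5,6,7,8,9} 42  {1,4,5,6,7,8,9} 21  {3,4,5,6,7,8,9} 3
  8 to go: {0,1,4,5,6,7,8,9} 84  {1,3,4,5,6,7,8,9} 24  {2,3,4,5,6,7,8,9} 3
  if 0:q drops first: 27 orders
  if 2:p drops first: 108 orders
heap linearizations: 135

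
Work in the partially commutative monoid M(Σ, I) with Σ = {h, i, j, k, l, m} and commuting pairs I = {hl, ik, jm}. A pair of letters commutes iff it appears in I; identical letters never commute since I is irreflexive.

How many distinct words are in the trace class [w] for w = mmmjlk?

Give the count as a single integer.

piece 0:m — minimal
piece 1:m rests on {0:m}
piece 2:m rests on {1:m}
piece 3:j — minimal
piece 4:l rests on {2:m, 3:j}
piece 5:k rests on {4:l}
minimal pieces: {0:m, 3:j}
ways to finish when only these pieces remain (= sum over removing one remaining piece with nothing left below it):
  1 left: {5}→1
  2 left: {4,5}→1
  3 left: {2,4,5}→1  {3,4,5}→1
  4 left: {1,2,4,5}→1  {2,3,4,5}→2
  placing 0:m first → 3 extensions
  placing 3:j first → 1 extensions
total linear extensions = 4

4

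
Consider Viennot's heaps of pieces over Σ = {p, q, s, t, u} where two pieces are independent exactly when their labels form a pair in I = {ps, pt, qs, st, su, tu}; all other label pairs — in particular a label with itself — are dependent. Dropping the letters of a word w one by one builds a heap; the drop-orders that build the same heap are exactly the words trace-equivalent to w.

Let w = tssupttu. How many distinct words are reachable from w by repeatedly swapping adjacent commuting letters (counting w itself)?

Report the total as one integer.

560

0(t) covers ∅
1(s) covers ∅
2(s) covers 1:s
3(u) covers ∅
4(p) covers 3:u
5(t) covers 0:t
6(t) covers 5:t
7(u) covers 4:p
floor of heap: 0:t, 1:s, 3:u
completions by unplaced set U, small U first (add the entries for U minus each lowest piece of U):
  |U|=1: {2}:1  {6}:1  {7}:1
  |U|=2: {1,2}:1  {2,6}:2  {2,7}:2  {4,7}:1  {5,6}:1  {6,7}:2
  |U|=3: {0,5,6}:1  {1,2,6}:3  {1,2,7}:3  {2,4,7}:3  {2,5,6}:3  {2,6,7}:6  {3,4,7}:1  {4,6,7}:3  {5,6,7}:3
  |U|=4: {0,2,5,6}:4  {0,5,6,7}:4  {1,2,4,7}:6  {1,2,5,6}:6  {1,2,6,7}:12  {2,3,4,7}:4  {2,4,6,7}:12  {2,5,6,7}:12  {3,4,6,7}:4  {4,5,6,7}:6
  |U|=5: {0,1,2,5,6}:10  {0,2,5,6,7}:20  {0,4,5,6,7}:10  {1,2,3,4,7}:10  {1,2,4,6,7}:30  {1,2,5,6,7}:30  {2,3,4,6,7}:20  {2,4,5,6,7}:30  {3,4,5,6,7}:10
  |U|=6: {0,1,2,5,6,7}:60  {0,2,4,5,6,7}:60  {0,3,4,5,6,7}:20  {1,2,3,4,6,7}:60  {1,2,4,5,6,7}:90  {2,3,4,5,6,7}:60
  start at 0(t): 210
  start at 1(s): 140
  start at 3(u): 210
sum over floor = 560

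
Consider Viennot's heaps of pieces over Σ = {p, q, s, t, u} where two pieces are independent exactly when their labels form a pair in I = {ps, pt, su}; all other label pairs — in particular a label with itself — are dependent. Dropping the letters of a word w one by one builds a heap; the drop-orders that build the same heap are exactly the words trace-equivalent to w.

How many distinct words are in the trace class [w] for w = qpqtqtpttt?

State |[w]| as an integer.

drop 0:q onto floor
drop 1:p onto {0:q}
drop 2:q onto {1:p}
drop 3:t onto {2:q}
drop 4:q onto {3:t}
drop 5:t onto {4:q}
drop 6:p onto {4:q}
drop 7:t onto {5:t}
drop 8:t onto {7:t}
drop 9:t onto {8:t}
ground layer = {0:q}
drop-orders for the pieces not yet dropped (sum over which currently-grounded one goes next):
  1 to go: {6} 1  {9} 1
  2 to go: {6,9} 2  {8,9} 1
  3 to go: {6,8,9} 3  {7,8,9} 1
  4 to go: {5,7,8,9} 1  {6,7,8,9} 4
  5 to go: {5,6,7,8,9} 5
  6 to go: {4,5,6,7,8,9} 5
  7 to go: {3,4,5,6,7,8,9} 5
  8 to go: {2,3,4,5,6,7,8,9} 5
  if 0:q drops first: 5 orders

5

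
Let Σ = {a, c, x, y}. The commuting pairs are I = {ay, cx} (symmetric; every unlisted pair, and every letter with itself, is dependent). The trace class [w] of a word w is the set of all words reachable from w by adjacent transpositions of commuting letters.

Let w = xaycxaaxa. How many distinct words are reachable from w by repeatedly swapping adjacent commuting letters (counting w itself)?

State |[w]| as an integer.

4

drop 0:x onto floor
drop 1:a onto {0:x}
drop 2:y onto {0:x}
drop 3:c onto {1:a, 2:y}
drop 4:x onto {1:a, 2:y}
drop 5:a onto {3:c, 4:x}
drop 6:a onto {5:a}
drop 7:x onto {6:a}
drop 8:a onto {7:x}
ground layer = {0:x}
drop-orders for the pieces not yet dropped (sum over which currently-grounded one goes next):
  1 to go: {8} 1
  2 to go: {7,8} 1
  3 to go: {6,7,8} 1
  4 to go: {5,6,7,8} 1
  5 to go: {3,5,6,7,8} 1  {4,5,6,7,8} 1
  6 to go: {3,4,5,6,7,8} 2
  7 to go: {1,3,4,5,6,7,8} 2  {2,3,4,5,6,7,8} 2
  if 0:x drops first: 4 orders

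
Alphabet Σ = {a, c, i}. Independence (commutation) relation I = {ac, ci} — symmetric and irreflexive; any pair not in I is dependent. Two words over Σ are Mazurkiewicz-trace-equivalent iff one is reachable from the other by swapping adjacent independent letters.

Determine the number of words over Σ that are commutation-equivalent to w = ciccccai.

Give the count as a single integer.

piece 0:c — minimal
piece 1:i — minimal
piece 2:c rests on {0:c}
piece 3:c rests on {2:c}
piece 4:c rests on {3:c}
piece 5:c rests on {4:c}
piece 6:a rests on {1:i}
piece 7:i rests on {6:a}
minimal pieces: {0:c, 1:i}
ways to finish when only these pieces remain (= sum over removing one remaining piece with nothing left below it):
  1 left: {5}→1  {7}→1
  2 left: {4,5}→1  {5,7}→2  {6,7}→1
  3 left: {1,6,7}→1  {3,4,5}→1  {4,5,7}→3  {5,6,7}→3
  4 left: {1,5,6,7}→4  {2,3,4,5}→1  {3,4,5,7}→4  {4,5,6,7}→6
  5 left: {0,2,3,4,5}→1  {1,4,5,6,7}→10  {2,3,4,5,7}→5  {3,4,5,6,7}→10
  6 left: {0,2,3,4,5,7}→6  {1,3,4,5,6,7}→20  {2,3,4,5,6,7}→15
  placing 0:c first → 35 extensions
  placing 1:i first → 21 extensions
total linear extensions = 56

56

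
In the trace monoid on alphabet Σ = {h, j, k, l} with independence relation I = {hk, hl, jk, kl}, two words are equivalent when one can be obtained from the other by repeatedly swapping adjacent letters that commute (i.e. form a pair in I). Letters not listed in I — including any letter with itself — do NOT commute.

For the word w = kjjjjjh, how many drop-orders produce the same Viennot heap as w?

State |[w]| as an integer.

drop 0:k onto floor
drop 1:j onto floor
drop 2:j onto {1:j}
drop 3:j onto {2:j}
drop 4:j onto {3:j}
drop 5:j onto {4:j}
drop 6:h onto {5:j}
ground layer = {0:k, 1:j}
drop-orders for the pieces not yet dropped (sum over which currently-grounded one goes next):
  1 to go: {0} 1  {6} 1
  2 to go: {0,6} 2  {5,6} 1
  3 to go: {0,5,6} 3  {4,5,6} 1
  4 to go: {0,4,5,6} 4  {3,4,5,6} 1
  5 to go: {0,3,4,5,6} 5  {2,3,4,5,6} 1
  if 0:k drops first: 1 orders
  if 1:j drops first: 6 orders
heap linearizations: 7

7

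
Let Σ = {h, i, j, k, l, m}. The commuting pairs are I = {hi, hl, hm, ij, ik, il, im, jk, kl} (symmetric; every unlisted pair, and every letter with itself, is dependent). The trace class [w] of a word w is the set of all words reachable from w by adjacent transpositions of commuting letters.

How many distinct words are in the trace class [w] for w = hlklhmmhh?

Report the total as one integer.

drop 0:h onto floor
drop 1:l onto floor
drop 2:k onto {0:h}
drop 3:l onto {1:l}
drop 4:h onto {2:k}
drop 5:m onto {2:k, 3:l}
drop 6:m onto {5:m}
drop 7:h onto {4:h}
drop 8:h onto {7:h}
ground layer = {0:h, 1:l}
drop-orders for the pieces not yet dropped (sum over which currently-grounded one goes next):
  1 to go: {6} 1  {8} 1
  2 to go: {5,6} 1  {6,8} 2  {7,8} 1
  3 to go: {3,5,6} 1  {4,7,8} 1  {5,6,8} 3  {6,7,8} 3
  4 to go: {1,3,5,6} 1  {3,5,6,8} 4  {4,6,7,8} 4  {5,6,7,8} 6
  5 to go: {1,3,5,6,8} 5  {3,5,6,7,8} 10  {4,5,6,7,8} 10
  6 to go: {1,3,5,6,7,8} 15  {2,4,5,6,7,8} 10  {3,4,5,6,7,8} 20
  7 to go: {0,2,4,5,6,7,8} 10  {1,3,4,5,6,7,8} 35  {2,3,4,5,6,7,8} 30
  if 0:h drops first: 65 orders
  if 1:l drops first: 40 orders
heap linearizations: 105

105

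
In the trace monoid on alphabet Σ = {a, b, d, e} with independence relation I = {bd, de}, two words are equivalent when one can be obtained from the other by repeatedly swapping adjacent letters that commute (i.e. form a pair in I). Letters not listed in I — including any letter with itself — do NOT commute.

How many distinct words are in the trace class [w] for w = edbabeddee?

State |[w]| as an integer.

0(e) covers ∅
1(d) covers ∅
2(b) covers 0:e
3(a) covers 1:d, 2:b
4(b) covers 3:a
5(e) covers 4:b
6(d) covers 3:a
7(d) covers 6:d
8(e) covers 5:e
9(e) covers 8:e
floor of heap: 0:e, 1:d
completions by unplaced set U, small U first (add the entries for U minus each lowest piece of U):
  |U|=1: {7}:1  {9}:1
  |U|=2: {6,7}:1  {7,9}:2  {8,9}:1
  |U|=3: {5,8,9}:1  {6,7,9}:3  {7,8,9}:3
  |U|=4: {4,5,8,9}:1  {5,7,8,9}:4  {6,7,8,9}:6
  |U|=5: {4,5,7,8,9}:5  {5,6,7,8,9}:10
  |U|=6: {4,5,6,7,8,9}:15
  |U|=7: {3,4,5,6,7,8,9}:15
  |U|=8: {1,3,4,5,6,7,8,9}:15  {2,3,4,5,6,7,8,9}:15
  start at 0(e): 30
  start at 1(d): 15
sum over floor = 45

45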